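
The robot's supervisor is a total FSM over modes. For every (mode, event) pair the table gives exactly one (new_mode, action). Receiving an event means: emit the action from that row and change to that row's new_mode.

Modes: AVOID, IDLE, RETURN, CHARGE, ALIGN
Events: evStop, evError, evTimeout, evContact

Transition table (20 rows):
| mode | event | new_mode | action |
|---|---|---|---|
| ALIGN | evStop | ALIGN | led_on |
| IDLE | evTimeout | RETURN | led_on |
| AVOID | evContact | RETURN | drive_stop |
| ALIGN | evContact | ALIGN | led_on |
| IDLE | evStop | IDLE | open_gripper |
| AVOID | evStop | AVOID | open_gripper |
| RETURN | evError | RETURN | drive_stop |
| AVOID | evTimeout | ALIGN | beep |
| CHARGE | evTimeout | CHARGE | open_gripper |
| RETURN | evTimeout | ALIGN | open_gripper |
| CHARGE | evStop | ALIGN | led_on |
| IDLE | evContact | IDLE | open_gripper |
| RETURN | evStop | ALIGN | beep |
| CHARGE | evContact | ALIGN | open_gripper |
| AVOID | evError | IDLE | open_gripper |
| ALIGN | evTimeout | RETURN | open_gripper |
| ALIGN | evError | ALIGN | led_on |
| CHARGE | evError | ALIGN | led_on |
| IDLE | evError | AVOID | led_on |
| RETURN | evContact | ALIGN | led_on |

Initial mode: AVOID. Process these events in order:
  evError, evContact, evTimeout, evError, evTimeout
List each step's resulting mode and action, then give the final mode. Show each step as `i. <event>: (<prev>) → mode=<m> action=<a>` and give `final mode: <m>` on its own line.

1. evError: (AVOID) → mode=IDLE action=open_gripper
2. evContact: (IDLE) → mode=IDLE action=open_gripper
3. evTimeout: (IDLE) → mode=RETURN action=led_on
4. evError: (RETURN) → mode=RETURN action=drive_stop
5. evTimeout: (RETURN) → mode=ALIGN action=open_gripper

final mode: ALIGN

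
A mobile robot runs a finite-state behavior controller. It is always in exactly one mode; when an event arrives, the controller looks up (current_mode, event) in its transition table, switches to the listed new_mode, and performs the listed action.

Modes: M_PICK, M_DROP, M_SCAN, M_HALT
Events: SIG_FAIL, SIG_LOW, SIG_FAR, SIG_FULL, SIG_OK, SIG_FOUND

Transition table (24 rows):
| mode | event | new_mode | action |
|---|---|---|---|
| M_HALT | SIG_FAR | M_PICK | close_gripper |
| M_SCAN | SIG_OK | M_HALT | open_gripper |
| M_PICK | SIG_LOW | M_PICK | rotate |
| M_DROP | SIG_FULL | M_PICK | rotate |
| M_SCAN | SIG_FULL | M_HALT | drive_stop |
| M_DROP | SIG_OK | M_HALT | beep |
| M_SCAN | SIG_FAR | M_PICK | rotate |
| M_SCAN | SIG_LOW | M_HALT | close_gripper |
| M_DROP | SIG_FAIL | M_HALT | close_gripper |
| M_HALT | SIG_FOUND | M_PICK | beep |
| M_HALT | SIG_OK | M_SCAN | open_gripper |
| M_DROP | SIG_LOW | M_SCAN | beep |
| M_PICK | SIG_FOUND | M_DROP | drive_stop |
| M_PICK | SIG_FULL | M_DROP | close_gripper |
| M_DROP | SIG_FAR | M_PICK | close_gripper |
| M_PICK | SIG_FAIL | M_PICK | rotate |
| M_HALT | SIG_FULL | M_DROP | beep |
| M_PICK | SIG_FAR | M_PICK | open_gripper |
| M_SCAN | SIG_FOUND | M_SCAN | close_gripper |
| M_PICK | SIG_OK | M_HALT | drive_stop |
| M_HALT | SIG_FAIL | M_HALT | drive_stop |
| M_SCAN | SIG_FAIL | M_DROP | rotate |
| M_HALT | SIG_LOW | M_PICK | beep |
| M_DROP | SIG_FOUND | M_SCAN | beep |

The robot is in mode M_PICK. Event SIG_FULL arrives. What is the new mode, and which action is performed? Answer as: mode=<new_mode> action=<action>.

current mode = M_PICK; filter table to that mode:
  (M_PICK, SIG_LOW) → (M_PICK, rotate)
  (M_PICK, SIG_FOUND) → (M_DROP, drive_stop)
  (M_PICK, SIG_FULL) → (M_DROP, close_gripper)  ← event matches
  (M_PICK, SIG_FAIL) → (M_PICK, rotate)
  (M_PICK, SIG_FAR) → (M_PICK, open_gripper)
  (M_PICK, SIG_OK) → (M_HALT, drive_stop)
event = SIG_FULL selects (M_DROP, close_gripper)

mode=M_DROP action=close_gripper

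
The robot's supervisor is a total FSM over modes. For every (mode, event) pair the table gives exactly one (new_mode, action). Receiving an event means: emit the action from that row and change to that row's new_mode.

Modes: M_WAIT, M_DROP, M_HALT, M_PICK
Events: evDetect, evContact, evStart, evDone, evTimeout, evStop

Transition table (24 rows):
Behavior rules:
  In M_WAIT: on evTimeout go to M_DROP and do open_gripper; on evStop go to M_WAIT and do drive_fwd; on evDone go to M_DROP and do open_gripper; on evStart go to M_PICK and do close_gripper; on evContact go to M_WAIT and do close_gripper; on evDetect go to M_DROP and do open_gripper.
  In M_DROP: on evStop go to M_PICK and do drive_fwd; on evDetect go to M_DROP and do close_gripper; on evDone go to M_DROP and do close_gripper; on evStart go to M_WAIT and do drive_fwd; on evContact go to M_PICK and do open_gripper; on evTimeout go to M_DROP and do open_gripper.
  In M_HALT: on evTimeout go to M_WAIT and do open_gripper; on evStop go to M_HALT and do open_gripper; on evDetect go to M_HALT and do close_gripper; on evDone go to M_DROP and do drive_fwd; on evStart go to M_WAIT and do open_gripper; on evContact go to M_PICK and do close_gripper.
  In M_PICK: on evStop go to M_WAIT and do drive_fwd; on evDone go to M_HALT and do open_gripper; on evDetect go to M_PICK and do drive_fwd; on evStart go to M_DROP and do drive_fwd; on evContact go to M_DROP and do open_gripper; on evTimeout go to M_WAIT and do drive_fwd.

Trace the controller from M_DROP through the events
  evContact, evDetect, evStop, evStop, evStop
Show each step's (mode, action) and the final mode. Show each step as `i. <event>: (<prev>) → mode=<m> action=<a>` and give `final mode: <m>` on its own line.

1. evContact: (M_DROP) → mode=M_PICK action=open_gripper
2. evDetect: (M_PICK) → mode=M_PICK action=drive_fwd
3. evStop: (M_PICK) → mode=M_WAIT action=drive_fwd
4. evStop: (M_WAIT) → mode=M_WAIT action=drive_fwd
5. evStop: (M_WAIT) → mode=M_WAIT action=drive_fwd

final mode: M_WAIT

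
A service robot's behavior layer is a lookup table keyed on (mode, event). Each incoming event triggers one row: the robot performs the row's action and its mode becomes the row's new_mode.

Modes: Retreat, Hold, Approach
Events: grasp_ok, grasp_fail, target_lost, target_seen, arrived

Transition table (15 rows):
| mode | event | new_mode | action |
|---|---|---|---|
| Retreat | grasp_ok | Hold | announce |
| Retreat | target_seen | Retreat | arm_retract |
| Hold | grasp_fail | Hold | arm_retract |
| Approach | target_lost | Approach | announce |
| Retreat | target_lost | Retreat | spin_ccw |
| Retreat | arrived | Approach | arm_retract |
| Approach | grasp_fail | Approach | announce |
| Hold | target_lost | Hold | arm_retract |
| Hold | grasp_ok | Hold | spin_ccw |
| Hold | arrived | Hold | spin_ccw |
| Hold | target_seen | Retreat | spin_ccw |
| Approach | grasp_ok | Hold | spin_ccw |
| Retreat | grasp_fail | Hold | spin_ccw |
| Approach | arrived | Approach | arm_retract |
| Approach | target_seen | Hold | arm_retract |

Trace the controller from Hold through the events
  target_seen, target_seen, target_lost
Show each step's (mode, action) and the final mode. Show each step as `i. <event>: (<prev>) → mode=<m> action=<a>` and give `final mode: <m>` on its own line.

final mode: Retreat

1. target_seen: (Hold) → mode=Retreat action=spin_ccw
2. target_seen: (Retreat) → mode=Retreat action=arm_retract
3. target_lost: (Retreat) → mode=Retreat action=spin_ccw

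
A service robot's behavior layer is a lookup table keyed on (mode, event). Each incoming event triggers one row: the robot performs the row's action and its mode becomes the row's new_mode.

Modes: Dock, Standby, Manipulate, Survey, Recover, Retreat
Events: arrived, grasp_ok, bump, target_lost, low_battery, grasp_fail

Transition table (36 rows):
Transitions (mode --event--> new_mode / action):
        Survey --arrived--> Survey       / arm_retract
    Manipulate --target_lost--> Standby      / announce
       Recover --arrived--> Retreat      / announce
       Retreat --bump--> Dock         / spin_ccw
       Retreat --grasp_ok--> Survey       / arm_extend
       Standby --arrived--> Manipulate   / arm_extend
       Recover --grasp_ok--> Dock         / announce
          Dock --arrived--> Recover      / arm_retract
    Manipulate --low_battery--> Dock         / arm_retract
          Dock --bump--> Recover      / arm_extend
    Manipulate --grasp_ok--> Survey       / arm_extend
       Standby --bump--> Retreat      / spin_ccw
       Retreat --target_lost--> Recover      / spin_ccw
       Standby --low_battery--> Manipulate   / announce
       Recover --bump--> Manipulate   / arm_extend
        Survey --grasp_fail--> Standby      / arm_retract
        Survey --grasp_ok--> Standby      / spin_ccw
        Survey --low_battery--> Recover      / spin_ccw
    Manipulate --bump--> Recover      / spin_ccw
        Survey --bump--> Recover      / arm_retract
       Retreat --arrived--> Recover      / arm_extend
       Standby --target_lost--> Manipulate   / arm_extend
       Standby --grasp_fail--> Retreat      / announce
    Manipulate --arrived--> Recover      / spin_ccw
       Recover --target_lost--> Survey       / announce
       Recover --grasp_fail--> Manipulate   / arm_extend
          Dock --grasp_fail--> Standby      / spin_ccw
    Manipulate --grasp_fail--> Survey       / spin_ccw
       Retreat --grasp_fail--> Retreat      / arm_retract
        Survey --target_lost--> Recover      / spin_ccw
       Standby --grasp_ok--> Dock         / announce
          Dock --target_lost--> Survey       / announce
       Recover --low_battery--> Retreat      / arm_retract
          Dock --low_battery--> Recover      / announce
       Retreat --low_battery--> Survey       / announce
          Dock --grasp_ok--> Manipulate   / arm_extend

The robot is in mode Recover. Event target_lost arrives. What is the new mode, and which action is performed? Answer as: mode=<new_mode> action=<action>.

mode=Survey action=announce

current mode = Recover; filter table to that mode:
  (Recover, arrived) → (Retreat, announce)
  (Recover, grasp_ok) → (Dock, announce)
  (Recover, bump) → (Manipulate, arm_extend)
  (Recover, target_lost) → (Survey, announce)  ← event matches
  (Recover, grasp_fail) → (Manipulate, arm_extend)
  (Recover, low_battery) → (Retreat, arm_retract)
event = target_lost selects (Survey, announce)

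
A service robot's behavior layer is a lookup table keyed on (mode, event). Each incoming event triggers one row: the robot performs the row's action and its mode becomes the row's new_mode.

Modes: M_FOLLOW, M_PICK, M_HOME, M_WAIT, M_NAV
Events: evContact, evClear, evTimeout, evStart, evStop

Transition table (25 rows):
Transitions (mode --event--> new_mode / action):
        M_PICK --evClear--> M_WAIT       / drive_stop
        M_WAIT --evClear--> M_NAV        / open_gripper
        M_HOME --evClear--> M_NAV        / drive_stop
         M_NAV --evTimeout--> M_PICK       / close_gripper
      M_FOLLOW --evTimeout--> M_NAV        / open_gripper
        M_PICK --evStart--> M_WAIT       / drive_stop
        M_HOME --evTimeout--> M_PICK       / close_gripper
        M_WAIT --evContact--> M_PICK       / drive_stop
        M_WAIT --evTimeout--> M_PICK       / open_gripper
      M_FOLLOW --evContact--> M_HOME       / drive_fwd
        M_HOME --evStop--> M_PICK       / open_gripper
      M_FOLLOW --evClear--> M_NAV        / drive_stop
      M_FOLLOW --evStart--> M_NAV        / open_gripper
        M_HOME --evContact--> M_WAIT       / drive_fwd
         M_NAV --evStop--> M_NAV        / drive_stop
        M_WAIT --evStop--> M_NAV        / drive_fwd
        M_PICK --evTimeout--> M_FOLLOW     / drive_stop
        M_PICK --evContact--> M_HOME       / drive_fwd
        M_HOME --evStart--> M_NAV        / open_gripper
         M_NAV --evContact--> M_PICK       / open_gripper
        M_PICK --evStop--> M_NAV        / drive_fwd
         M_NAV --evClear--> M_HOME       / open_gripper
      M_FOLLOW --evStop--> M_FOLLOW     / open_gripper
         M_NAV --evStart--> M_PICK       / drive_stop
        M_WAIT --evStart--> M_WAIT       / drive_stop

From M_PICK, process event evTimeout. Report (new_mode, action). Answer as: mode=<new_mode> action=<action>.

current mode = M_PICK; filter table to that mode:
  (M_PICK, evClear) → (M_WAIT, drive_stop)
  (M_PICK, evStart) → (M_WAIT, drive_stop)
  (M_PICK, evTimeout) → (M_FOLLOW, drive_stop)  ← event matches
  (M_PICK, evContact) → (M_HOME, drive_fwd)
  (M_PICK, evStop) → (M_NAV, drive_fwd)
event = evTimeout selects (M_FOLLOW, drive_stop)

mode=M_FOLLOW action=drive_stop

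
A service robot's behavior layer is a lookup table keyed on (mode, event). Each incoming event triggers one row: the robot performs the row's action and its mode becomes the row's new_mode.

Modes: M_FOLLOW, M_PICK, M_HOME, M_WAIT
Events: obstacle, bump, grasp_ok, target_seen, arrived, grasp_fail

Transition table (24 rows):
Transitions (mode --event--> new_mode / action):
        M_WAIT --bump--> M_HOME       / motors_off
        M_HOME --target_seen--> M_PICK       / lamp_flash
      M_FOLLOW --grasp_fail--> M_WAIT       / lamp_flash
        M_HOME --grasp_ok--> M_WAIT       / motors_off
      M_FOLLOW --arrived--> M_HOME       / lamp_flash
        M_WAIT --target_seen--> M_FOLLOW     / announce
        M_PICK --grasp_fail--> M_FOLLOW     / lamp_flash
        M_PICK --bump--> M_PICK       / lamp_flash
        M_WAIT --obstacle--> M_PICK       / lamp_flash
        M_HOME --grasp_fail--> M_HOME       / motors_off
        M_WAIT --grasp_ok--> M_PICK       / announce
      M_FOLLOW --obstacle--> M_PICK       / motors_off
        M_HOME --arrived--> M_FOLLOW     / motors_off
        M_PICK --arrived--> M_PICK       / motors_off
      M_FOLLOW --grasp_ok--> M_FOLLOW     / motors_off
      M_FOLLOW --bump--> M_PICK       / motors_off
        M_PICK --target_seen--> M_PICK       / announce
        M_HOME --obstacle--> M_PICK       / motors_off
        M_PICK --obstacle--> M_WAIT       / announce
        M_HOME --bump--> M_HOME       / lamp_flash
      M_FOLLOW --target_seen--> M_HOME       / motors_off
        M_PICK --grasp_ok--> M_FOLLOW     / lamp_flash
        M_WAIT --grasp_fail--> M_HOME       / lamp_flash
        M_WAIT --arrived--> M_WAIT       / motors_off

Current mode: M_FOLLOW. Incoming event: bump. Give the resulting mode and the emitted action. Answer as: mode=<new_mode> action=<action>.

mode=M_PICK action=motors_off

current mode = M_FOLLOW; filter table to that mode:
  (M_FOLLOW, grasp_fail) → (M_WAIT, lamp_flash)
  (M_FOLLOW, arrived) → (M_HOME, lamp_flash)
  (M_FOLLOW, obstacle) → (M_PICK, motors_off)
  (M_FOLLOW, grasp_ok) → (M_FOLLOW, motors_off)
  (M_FOLLOW, bump) → (M_PICK, motors_off)  ← event matches
  (M_FOLLOW, target_seen) → (M_HOME, motors_off)
event = bump selects (M_PICK, motors_off)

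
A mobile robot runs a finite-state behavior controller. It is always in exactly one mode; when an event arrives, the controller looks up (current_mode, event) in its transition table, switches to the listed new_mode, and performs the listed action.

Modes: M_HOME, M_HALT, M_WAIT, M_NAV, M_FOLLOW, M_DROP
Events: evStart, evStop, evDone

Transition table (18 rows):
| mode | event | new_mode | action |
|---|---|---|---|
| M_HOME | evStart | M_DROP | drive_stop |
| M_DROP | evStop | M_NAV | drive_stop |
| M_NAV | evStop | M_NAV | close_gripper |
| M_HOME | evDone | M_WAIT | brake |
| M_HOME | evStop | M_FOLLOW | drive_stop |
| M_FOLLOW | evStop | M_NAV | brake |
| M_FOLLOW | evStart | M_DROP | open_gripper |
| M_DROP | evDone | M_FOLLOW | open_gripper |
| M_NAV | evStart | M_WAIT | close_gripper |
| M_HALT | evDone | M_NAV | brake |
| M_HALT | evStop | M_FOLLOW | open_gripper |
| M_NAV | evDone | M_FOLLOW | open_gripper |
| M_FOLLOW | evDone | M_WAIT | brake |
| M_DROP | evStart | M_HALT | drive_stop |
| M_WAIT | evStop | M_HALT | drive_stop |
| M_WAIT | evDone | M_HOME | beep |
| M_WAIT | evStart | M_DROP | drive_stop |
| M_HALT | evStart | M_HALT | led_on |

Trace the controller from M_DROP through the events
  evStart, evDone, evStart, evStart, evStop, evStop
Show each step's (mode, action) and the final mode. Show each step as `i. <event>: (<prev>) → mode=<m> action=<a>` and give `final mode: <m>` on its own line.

1. evStart: (M_DROP) → mode=M_HALT action=drive_stop
2. evDone: (M_HALT) → mode=M_NAV action=brake
3. evStart: (M_NAV) → mode=M_WAIT action=close_gripper
4. evStart: (M_WAIT) → mode=M_DROP action=drive_stop
5. evStop: (M_DROP) → mode=M_NAV action=drive_stop
6. evStop: (M_NAV) → mode=M_NAV action=close_gripper

final mode: M_NAV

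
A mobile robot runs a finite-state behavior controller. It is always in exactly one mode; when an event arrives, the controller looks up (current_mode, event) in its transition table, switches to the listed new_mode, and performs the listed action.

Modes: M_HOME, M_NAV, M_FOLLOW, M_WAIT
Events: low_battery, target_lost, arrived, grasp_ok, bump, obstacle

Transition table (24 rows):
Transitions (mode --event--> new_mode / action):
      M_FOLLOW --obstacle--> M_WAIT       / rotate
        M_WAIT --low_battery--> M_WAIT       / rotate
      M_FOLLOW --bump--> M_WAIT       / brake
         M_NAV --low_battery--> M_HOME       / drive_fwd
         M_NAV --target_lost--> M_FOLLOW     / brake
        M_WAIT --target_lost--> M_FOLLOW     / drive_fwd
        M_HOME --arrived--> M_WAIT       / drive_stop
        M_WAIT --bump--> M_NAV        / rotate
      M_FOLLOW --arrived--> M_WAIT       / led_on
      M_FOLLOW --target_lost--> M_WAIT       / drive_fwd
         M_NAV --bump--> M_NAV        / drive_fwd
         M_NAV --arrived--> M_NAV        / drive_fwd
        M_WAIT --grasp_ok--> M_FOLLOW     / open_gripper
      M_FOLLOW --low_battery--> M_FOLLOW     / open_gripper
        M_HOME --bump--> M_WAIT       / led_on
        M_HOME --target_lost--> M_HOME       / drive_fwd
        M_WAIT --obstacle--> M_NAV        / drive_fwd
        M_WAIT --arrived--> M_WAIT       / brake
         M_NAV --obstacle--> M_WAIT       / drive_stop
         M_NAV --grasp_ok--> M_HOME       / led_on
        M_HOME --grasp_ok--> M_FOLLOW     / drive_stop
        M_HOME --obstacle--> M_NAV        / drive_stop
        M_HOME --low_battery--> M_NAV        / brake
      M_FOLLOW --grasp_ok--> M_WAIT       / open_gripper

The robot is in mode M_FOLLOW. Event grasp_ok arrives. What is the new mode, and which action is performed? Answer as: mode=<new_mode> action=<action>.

current mode = M_FOLLOW; filter table to that mode:
  (M_FOLLOW, obstacle) → (M_WAIT, rotate)
  (M_FOLLOW, bump) → (M_WAIT, brake)
  (M_FOLLOW, arrived) → (M_WAIT, led_on)
  (M_FOLLOW, target_lost) → (M_WAIT, drive_fwd)
  (M_FOLLOW, low_battery) → (M_FOLLOW, open_gripper)
  (M_FOLLOW, grasp_ok) → (M_WAIT, open_gripper)  ← event matches
event = grasp_ok selects (M_WAIT, open_gripper)

mode=M_WAIT action=open_gripper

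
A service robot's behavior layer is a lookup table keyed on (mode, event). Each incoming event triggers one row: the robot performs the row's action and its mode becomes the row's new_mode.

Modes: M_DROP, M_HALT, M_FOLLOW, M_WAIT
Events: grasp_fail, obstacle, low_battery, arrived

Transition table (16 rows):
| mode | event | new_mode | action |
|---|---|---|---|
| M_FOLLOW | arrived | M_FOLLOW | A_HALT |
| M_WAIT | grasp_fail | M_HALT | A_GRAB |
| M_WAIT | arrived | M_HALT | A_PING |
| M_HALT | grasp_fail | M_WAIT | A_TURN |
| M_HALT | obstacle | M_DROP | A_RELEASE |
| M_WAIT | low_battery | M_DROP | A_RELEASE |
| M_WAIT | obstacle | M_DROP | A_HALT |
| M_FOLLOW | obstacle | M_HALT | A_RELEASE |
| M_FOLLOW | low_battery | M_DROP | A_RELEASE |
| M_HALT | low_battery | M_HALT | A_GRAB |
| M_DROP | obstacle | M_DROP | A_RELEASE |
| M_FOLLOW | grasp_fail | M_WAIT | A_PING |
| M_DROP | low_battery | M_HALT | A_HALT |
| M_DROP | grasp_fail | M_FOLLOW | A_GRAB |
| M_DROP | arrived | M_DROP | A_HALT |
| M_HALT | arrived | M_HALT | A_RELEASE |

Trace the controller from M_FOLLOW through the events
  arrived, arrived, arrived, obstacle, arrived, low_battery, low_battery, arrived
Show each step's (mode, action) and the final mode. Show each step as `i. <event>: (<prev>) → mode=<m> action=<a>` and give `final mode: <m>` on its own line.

1. arrived: (M_FOLLOW) → mode=M_FOLLOW action=A_HALT
2. arrived: (M_FOLLOW) → mode=M_FOLLOW action=A_HALT
3. arrived: (M_FOLLOW) → mode=M_FOLLOW action=A_HALT
4. obstacle: (M_FOLLOW) → mode=M_HALT action=A_RELEASE
5. arrived: (M_HALT) → mode=M_HALT action=A_RELEASE
6. low_battery: (M_HALT) → mode=M_HALT action=A_GRAB
7. low_battery: (M_HALT) → mode=M_HALT action=A_GRAB
8. arrived: (M_HALT) → mode=M_HALT action=A_RELEASE

final mode: M_HALT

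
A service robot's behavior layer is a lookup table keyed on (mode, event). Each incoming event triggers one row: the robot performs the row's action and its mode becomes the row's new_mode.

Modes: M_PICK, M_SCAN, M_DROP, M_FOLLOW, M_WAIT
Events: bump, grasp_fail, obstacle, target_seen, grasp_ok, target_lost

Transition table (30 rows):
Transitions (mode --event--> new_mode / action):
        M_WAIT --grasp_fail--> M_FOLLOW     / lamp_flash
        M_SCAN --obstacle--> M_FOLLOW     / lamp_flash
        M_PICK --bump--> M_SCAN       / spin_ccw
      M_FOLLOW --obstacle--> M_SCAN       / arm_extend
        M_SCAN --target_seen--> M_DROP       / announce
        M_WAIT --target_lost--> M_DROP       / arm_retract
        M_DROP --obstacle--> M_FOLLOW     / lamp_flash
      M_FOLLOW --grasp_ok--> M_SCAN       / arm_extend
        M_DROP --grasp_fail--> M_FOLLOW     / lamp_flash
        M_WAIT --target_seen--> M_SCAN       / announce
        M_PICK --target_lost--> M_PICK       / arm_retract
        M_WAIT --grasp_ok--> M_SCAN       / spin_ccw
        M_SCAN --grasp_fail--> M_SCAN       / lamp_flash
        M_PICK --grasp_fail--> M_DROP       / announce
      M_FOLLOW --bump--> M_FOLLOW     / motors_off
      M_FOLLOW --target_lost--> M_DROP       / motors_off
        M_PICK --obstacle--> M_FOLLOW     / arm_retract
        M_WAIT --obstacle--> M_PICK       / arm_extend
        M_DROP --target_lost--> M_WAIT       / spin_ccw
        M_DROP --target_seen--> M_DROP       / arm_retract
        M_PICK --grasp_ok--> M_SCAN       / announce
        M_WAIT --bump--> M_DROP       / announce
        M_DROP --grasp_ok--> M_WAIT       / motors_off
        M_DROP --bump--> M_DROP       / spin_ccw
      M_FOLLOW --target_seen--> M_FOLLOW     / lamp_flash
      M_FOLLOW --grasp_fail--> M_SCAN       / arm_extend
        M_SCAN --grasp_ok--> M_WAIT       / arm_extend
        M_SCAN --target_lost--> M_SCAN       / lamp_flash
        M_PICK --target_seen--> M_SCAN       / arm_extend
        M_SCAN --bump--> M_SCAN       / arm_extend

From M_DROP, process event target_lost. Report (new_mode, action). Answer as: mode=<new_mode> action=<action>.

current mode = M_DROP; filter table to that mode:
  (M_DROP, obstacle) → (M_FOLLOW, lamp_flash)
  (M_DROP, grasp_fail) → (M_FOLLOW, lamp_flash)
  (M_DROP, target_lost) → (M_WAIT, spin_ccw)  ← event matches
  (M_DROP, target_seen) → (M_DROP, arm_retract)
  (M_DROP, grasp_ok) → (M_WAIT, motors_off)
  (M_DROP, bump) → (M_DROP, spin_ccw)
event = target_lost selects (M_WAIT, spin_ccw)

mode=M_WAIT action=spin_ccw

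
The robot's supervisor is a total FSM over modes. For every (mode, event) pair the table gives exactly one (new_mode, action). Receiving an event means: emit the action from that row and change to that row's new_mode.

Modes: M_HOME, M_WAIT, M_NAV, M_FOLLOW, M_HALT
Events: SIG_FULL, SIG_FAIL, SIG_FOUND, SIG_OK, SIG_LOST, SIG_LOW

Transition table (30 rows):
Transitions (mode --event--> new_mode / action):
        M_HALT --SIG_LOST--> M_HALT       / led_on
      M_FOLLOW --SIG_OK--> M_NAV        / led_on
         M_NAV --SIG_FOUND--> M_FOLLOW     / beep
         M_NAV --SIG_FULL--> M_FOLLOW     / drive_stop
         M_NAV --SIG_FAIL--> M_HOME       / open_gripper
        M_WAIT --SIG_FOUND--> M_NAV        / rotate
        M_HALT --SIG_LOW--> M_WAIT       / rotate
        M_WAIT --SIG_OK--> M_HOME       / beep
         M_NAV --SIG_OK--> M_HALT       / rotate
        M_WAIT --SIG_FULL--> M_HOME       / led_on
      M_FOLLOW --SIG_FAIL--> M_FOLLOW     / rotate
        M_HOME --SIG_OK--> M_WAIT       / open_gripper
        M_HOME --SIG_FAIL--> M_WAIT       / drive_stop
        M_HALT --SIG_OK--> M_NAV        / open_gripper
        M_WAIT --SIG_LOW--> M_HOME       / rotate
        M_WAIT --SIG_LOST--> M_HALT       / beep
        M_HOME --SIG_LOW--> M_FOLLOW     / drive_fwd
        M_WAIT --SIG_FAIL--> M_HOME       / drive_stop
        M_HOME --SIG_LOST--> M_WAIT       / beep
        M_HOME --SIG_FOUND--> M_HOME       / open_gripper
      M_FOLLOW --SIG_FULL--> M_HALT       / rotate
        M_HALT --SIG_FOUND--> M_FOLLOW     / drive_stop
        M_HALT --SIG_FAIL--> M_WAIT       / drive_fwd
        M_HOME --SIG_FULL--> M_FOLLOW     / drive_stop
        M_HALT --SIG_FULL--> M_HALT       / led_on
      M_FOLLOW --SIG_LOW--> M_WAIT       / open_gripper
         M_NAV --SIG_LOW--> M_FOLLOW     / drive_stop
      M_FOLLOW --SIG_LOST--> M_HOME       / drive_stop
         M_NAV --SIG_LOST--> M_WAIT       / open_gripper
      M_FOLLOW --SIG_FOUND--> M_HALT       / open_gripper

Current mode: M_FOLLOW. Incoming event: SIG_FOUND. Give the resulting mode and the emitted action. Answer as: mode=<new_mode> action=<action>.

current mode = M_FOLLOW; filter table to that mode:
  (M_FOLLOW, SIG_OK) → (M_NAV, led_on)
  (M_FOLLOW, SIG_FAIL) → (M_FOLLOW, rotate)
  (M_FOLLOW, SIG_FULL) → (M_HALT, rotate)
  (M_FOLLOW, SIG_LOW) → (M_WAIT, open_gripper)
  (M_FOLLOW, SIG_LOST) → (M_HOME, drive_stop)
  (M_FOLLOW, SIG_FOUND) → (M_HALT, open_gripper)  ← event matches
event = SIG_FOUND selects (M_HALT, open_gripper)

mode=M_HALT action=open_gripper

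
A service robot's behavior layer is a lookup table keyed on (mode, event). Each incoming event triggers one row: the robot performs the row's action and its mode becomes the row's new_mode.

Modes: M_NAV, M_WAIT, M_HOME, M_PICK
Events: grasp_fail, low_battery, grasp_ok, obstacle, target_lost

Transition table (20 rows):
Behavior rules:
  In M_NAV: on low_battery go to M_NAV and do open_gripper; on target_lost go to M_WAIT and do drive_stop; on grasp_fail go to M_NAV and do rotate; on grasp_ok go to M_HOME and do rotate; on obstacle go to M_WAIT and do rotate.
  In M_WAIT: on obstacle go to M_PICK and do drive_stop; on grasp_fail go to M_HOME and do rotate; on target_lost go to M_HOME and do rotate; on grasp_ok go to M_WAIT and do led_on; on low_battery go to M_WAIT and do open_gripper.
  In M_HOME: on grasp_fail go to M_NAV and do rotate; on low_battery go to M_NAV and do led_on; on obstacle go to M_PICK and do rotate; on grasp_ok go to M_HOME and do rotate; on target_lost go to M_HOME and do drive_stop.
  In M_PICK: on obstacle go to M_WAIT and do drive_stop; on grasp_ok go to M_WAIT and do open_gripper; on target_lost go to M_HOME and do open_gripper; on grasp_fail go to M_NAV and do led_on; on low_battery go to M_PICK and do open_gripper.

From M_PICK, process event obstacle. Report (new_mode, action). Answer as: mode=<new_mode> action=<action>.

mode=M_WAIT action=drive_stop

current mode = M_PICK; filter table to that mode:
  (M_PICK, obstacle) → (M_WAIT, drive_stop)  ← event matches
  (M_PICK, grasp_ok) → (M_WAIT, open_gripper)
  (M_PICK, target_lost) → (M_HOME, open_gripper)
  (M_PICK, grasp_fail) → (M_NAV, led_on)
  (M_PICK, low_battery) → (M_PICK, open_gripper)
event = obstacle selects (M_WAIT, drive_stop)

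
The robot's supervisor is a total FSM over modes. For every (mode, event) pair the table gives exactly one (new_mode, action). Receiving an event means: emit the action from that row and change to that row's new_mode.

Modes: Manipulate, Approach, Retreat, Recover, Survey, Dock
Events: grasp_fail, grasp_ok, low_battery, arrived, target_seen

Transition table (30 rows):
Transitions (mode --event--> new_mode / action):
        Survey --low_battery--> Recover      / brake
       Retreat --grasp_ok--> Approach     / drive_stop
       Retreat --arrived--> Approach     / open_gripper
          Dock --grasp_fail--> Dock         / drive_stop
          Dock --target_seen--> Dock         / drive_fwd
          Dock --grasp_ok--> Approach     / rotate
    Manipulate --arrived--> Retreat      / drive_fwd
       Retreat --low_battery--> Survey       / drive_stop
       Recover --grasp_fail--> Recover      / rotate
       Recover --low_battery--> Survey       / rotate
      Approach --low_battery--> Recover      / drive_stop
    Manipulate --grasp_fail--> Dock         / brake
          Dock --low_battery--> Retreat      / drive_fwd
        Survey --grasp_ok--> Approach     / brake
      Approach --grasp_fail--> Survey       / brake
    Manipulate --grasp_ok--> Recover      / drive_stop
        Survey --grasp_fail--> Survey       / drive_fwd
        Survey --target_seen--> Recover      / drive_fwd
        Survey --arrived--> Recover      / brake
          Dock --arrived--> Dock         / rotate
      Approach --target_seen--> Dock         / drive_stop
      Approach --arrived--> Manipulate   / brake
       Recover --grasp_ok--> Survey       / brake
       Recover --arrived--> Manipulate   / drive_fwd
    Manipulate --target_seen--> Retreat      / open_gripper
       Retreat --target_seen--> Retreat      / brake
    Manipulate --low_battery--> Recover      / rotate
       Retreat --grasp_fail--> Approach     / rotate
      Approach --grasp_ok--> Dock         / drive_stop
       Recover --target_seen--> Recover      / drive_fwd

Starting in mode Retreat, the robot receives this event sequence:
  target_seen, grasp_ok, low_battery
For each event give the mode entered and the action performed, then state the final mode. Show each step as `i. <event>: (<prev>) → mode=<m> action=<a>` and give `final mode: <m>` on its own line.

1. target_seen: (Retreat) → mode=Retreat action=brake
2. grasp_ok: (Retreat) → mode=Approach action=drive_stop
3. low_battery: (Approach) → mode=Recover action=drive_stop

final mode: Recover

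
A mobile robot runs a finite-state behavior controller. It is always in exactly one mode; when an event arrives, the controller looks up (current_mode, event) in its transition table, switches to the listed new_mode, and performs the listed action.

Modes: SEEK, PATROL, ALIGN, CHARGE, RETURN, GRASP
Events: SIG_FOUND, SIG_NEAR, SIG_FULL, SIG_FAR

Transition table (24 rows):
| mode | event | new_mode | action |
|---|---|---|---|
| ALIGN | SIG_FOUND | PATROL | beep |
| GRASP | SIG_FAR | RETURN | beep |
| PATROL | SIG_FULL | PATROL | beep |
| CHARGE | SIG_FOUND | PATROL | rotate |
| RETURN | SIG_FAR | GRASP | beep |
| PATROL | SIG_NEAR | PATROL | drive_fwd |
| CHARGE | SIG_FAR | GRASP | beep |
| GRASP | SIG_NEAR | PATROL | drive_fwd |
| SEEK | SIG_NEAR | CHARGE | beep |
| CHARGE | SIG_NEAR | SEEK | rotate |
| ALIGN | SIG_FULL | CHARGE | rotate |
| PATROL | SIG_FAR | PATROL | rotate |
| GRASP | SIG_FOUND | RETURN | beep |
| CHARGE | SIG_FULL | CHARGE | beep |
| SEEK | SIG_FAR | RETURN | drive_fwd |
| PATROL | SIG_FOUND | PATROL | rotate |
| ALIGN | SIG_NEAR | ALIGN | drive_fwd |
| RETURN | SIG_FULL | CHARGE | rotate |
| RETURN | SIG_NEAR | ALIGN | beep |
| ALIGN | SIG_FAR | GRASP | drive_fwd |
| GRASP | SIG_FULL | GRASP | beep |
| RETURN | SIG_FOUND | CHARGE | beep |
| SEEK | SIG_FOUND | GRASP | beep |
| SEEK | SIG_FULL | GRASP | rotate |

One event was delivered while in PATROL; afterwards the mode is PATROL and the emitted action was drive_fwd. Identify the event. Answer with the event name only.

SIG_NEAR

try SIG_FOUND: (PATROL, SIG_FOUND) → (PATROL, rotate)
try SIG_NEAR: (PATROL, SIG_NEAR) → (PATROL, drive_fwd)  ← matches
try SIG_FULL: (PATROL, SIG_FULL) → (PATROL, beep)
try SIG_FAR: (PATROL, SIG_FAR) → (PATROL, rotate)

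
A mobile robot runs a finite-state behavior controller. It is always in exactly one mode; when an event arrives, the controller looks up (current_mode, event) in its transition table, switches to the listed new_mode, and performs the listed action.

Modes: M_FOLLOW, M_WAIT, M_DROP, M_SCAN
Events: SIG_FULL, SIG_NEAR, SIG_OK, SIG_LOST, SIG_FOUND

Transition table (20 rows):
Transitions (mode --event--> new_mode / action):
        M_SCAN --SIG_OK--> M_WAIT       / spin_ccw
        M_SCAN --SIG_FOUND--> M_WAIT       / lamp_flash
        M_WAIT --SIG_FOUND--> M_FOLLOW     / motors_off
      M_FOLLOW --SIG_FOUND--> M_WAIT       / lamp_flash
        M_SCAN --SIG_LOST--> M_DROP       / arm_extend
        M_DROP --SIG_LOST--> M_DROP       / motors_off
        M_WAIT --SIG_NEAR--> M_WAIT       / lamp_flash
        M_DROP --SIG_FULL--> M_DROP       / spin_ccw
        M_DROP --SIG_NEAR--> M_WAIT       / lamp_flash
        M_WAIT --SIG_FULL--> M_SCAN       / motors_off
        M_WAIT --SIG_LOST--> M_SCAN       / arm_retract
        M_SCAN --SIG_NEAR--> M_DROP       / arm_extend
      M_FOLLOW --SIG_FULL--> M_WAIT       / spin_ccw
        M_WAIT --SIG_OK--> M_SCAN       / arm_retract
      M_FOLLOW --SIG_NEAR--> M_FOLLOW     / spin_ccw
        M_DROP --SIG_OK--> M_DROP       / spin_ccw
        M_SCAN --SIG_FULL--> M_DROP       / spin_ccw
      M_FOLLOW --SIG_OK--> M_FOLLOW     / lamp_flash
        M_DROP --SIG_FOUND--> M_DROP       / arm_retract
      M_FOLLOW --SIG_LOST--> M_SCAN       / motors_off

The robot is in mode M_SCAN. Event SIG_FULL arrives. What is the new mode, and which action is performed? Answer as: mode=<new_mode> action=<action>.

current mode = M_SCAN; filter table to that mode:
  (M_SCAN, SIG_OK) → (M_WAIT, spin_ccw)
  (M_SCAN, SIG_FOUND) → (M_WAIT, lamp_flash)
  (M_SCAN, SIG_LOST) → (M_DROP, arm_extend)
  (M_SCAN, SIG_NEAR) → (M_DROP, arm_extend)
  (M_SCAN, SIG_FULL) → (M_DROP, spin_ccw)  ← event matches
event = SIG_FULL selects (M_DROP, spin_ccw)

mode=M_DROP action=spin_ccw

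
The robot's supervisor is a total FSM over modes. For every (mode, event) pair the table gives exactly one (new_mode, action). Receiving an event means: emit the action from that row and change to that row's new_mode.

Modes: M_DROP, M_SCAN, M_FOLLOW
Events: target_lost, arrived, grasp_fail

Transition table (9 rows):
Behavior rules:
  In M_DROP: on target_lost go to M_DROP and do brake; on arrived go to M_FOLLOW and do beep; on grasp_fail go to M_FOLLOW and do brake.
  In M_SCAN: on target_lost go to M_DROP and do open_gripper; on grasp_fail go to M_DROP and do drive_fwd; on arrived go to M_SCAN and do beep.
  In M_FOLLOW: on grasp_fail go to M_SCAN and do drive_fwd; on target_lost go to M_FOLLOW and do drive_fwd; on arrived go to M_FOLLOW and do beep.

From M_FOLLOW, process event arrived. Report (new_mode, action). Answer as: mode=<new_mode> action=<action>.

current mode = M_FOLLOW; filter table to that mode:
  (M_FOLLOW, grasp_fail) → (M_SCAN, drive_fwd)
  (M_FOLLOW, target_lost) → (M_FOLLOW, drive_fwd)
  (M_FOLLOW, arrived) → (M_FOLLOW, beep)  ← event matches
event = arrived selects (M_FOLLOW, beep)

mode=M_FOLLOW action=beep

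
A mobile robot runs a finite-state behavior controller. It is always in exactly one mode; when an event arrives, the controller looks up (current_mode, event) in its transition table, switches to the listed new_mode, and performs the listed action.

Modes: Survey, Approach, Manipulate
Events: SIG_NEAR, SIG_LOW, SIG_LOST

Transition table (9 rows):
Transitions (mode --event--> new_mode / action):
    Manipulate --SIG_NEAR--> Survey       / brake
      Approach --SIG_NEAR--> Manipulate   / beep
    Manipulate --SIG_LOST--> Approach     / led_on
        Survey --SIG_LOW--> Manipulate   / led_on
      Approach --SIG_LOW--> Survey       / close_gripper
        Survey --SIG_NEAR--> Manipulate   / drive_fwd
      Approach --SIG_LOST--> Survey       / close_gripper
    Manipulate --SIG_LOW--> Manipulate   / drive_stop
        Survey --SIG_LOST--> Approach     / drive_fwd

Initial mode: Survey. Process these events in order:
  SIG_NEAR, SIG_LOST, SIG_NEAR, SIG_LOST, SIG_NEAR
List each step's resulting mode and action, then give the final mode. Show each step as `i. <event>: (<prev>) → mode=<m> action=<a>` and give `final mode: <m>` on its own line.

1. SIG_NEAR: (Survey) → mode=Manipulate action=drive_fwd
2. SIG_LOST: (Manipulate) → mode=Approach action=led_on
3. SIG_NEAR: (Approach) → mode=Manipulate action=beep
4. SIG_LOST: (Manipulate) → mode=Approach action=led_on
5. SIG_NEAR: (Approach) → mode=Manipulate action=beep

final mode: Manipulate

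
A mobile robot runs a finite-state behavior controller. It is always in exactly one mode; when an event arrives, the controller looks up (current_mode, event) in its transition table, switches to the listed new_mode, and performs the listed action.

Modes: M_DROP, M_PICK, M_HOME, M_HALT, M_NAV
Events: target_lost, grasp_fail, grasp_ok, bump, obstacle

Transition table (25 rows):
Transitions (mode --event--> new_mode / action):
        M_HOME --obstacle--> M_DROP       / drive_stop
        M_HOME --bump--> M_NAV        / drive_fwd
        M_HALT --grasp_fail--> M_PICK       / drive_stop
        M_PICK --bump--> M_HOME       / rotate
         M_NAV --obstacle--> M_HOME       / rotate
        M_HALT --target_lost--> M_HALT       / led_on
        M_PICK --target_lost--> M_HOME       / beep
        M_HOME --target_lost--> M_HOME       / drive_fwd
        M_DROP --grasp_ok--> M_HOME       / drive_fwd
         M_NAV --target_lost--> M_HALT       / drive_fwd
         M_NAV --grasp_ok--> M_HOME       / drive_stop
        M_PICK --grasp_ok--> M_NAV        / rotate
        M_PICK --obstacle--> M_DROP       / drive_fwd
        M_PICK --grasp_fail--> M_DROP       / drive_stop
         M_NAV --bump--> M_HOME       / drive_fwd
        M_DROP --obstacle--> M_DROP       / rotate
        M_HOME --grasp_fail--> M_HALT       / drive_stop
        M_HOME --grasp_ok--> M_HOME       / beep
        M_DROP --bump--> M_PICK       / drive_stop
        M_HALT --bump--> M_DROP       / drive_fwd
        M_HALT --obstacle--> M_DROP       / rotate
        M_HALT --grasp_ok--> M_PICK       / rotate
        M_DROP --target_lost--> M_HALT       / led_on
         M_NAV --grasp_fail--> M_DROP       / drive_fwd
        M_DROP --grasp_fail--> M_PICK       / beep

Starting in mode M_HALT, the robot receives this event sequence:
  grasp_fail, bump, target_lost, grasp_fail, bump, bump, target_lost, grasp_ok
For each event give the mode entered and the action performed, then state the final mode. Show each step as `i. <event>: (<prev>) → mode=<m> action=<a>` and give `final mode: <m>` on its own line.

1. grasp_fail: (M_HALT) → mode=M_PICK action=drive_stop
2. bump: (M_PICK) → mode=M_HOME action=rotate
3. target_lost: (M_HOME) → mode=M_HOME action=drive_fwd
4. grasp_fail: (M_HOME) → mode=M_HALT action=drive_stop
5. bump: (M_HALT) → mode=M_DROP action=drive_fwd
6. bump: (M_DROP) → mode=M_PICK action=drive_stop
7. target_lost: (M_PICK) → mode=M_HOME action=beep
8. grasp_ok: (M_HOME) → mode=M_HOME action=beep

final mode: M_HOME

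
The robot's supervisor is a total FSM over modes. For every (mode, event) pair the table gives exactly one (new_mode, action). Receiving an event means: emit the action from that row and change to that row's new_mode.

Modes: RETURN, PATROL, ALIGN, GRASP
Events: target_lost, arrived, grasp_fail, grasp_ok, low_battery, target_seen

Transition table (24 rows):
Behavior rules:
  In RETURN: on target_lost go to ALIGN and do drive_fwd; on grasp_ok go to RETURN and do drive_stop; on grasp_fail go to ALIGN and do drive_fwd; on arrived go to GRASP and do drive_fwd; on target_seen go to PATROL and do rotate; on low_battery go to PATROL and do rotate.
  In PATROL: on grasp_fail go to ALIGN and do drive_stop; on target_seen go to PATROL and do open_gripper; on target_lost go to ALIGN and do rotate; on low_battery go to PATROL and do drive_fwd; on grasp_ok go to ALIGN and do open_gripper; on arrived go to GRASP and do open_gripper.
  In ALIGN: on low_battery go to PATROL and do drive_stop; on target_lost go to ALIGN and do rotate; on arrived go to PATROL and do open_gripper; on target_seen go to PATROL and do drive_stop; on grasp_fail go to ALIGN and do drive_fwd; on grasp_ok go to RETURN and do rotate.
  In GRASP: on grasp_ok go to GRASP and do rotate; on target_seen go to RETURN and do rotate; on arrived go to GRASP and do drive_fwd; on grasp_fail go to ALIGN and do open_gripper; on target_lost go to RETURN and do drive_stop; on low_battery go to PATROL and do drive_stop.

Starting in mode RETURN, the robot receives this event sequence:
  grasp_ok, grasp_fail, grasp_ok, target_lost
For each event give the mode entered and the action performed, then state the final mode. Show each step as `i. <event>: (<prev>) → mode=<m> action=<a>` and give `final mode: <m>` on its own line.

final mode: ALIGN

1. grasp_ok: (RETURN) → mode=RETURN action=drive_stop
2. grasp_fail: (RETURN) → mode=ALIGN action=drive_fwd
3. grasp_ok: (ALIGN) → mode=RETURN action=rotate
4. target_lost: (RETURN) → mode=ALIGN action=drive_fwd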